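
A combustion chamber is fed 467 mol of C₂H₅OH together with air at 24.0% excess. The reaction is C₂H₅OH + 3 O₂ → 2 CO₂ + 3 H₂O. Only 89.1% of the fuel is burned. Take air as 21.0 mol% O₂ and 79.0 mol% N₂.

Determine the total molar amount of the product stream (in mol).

9160 mol

Stoichiometric O₂ = 3 × 467 = 1401 mol; O₂ fed = 1401 × 1.240 = 1737 mol.
N₂ fed = 1737 × 79/21 = 6535 mol.
Fuel reacted = 0.891 × 467 → ξ = 416.1 mol.
Outlet (n = n₀ + ν ξ):
  C₂H₅OH: 467 − 1(416.1) = 50.9
  O₂: 1737 − 3(416.1) = 488.9
  N₂: 6535 (inert)
  CO₂: 0 + 2(416.1) = 832.2
  H₂O: 0 + 3(416.1) = 1248
Total out = 50.9 + 488.9 + 6535 + 832.2 + 1248 = 9156 mol.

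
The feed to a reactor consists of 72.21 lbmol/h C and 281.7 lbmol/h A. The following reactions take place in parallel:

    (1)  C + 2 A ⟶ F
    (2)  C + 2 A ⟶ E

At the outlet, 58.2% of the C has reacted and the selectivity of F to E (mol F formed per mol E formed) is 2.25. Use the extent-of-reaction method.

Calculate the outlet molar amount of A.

Conversion of C: C consumed = 0.582 × 72.21 = 42.03 lbmol/h = 1ξ₁ + 1ξ₂.
Selectivity: 1ξ₁ / (1ξ₂) = 2.25 → ξ₁ = 2.25 ξ₂.
Substitute: (1·2.25 + 1) ξ₂ = 42.03 → ξ₂ = 12.93 lbmol/h, ξ₁ = 29.1 lbmol/h.
Outlet amounts (n = n₀ + Σ ν·ξ):
  C: 72.21 − 1(29.1) − 1(12.93) = 30.18
  A: 281.7 − 2(29.1) − 2(12.93) = 197.6
  F: 0 + 1(29.1) = 29.1
  E: 0 + 1(12.93) = 12.93

198 lbmol/h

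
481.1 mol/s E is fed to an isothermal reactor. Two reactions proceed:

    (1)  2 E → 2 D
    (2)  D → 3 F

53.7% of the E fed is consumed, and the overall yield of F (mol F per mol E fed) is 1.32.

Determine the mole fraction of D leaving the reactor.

0.0516

Conversion of E: E consumed = 2ξ₁ = 0.537 × 481.1 → ξ₁ = 129.2 mol/s.
Yield of F: 3ξ₂ / 481.1 = 1.32 → ξ₂ = 211.7 mol/s.
Outlet amounts (n = n₀ + Σ ν·ξ):
  E: 481.1 − 2(129.2) = 222.7
  D: 0 + 2(129.2) − 1(211.7) = 46.67
  F: 0 + 3(211.7) = 635.1
Total out = 904.5 mol/s; y_D = 46.67 / 904.5 = 0.0516.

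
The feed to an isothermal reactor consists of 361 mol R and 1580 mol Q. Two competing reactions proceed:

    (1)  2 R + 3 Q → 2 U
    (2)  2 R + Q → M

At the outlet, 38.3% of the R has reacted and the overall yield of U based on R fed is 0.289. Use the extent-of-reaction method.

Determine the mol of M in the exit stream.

17 mol

Yield of U: 2ξ₁ / 361 = 0.289 → ξ₁ = 52.16 mol.
Conversion of R: 2ξ₁ + 2ξ₂ = 0.383 × 361 = 138.3 → ξ₂ = 16.97 mol.
Outlet amounts (n = n₀ + Σ ν·ξ):
  R: 361 − 2(52.16) − 2(16.97) = 222.7
  Q: 1580 − 3(52.16) − 1(16.97) = 1407
  U: 0 + 2(52.16) = 104.3
  M: 0 + 1(16.97) = 16.97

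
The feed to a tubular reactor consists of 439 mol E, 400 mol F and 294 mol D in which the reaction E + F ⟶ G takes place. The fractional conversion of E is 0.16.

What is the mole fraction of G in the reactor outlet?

E reacted = 0.16 × 439 = 70.24 mol; ν_E = −1, so ξ = 70.24/1 = 70.24 mol.
Outlet amounts (n = n₀ + ν ξ):
  E: 439 − 1(70.24) = 368.8
  F: 400 − 1(70.24) = 329.8
  G: 0 + 1(70.24) = 70.24
  D: 294 (inert)
Total out = 1063 mol; y_G = 70.24 / 1063 = 0.06609.

0.0661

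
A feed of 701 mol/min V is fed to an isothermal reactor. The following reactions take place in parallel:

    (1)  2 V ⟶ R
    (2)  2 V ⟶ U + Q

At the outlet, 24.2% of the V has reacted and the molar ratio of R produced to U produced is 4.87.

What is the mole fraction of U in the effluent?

Conversion of V: V consumed = 0.242 × 701 = 169.6 mol/min = 2ξ₁ + 2ξ₂.
Selectivity: 1ξ₁ / (1ξ₂) = 4.87 → ξ₁ = 4.87 ξ₂.
Substitute: (2·4.87 + 2) ξ₂ = 169.6 → ξ₂ = 14.45 mol/min, ξ₁ = 70.37 mol/min.
Outlet amounts (n = n₀ + Σ ν·ξ):
  V: 701 − 2(70.37) − 2(14.45) = 531.4
  R: 0 + 1(70.37) = 70.37
  U: 0 + 1(14.45) = 14.45
  Q: 0 + 1(14.45) = 14.45
Total out = 630.6 mol/min; y_U = 14.45 / 630.6 = 0.02291.

0.0229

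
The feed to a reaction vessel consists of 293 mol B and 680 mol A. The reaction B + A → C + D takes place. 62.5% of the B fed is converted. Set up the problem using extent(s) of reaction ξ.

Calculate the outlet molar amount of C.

B reacted = 0.625 × 293 = 183.1 mol; ν_B = −1, so ξ = 183.1/1 = 183.1 mol.
Outlet amounts (n = n₀ + ν ξ):
  B: 293 − 1(183.1) = 109.9
  A: 680 − 1(183.1) = 496.9
  C: 0 + 1(183.1) = 183.1
  D: 0 + 1(183.1) = 183.1

183 mol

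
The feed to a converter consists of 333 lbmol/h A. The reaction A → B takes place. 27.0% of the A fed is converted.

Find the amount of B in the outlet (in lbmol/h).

A reacted = 0.27 × 333 = 89.91 lbmol/h; ν_A = −1, so ξ = 89.91/1 = 89.91 lbmol/h.
Outlet amounts (n = n₀ + ν ξ):
  A: 333 − 1(89.91) = 243.1
  B: 0 + 1(89.91) = 89.91

89.9 lbmol/h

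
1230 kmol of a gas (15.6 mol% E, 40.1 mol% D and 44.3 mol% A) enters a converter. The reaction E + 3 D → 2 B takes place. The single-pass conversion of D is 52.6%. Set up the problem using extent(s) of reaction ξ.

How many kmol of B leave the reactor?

D reacted = 0.526 × 493.2 = 259.4 kmol; ν_D = −3, so ξ = 259.4/3 = 86.48 kmol.
Outlet amounts (n = n₀ + ν ξ):
  E: 191.9 − 1(86.48) = 105.4
  D: 493.2 − 3(86.48) = 233.8
  B: 0 + 2(86.48) = 173
  A: 544.9 (inert)

173 kmol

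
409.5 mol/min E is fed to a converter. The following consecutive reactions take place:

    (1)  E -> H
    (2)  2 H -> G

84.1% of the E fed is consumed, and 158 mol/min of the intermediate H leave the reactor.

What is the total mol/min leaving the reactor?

Conversion of E: E consumed = 1ξ₁ = 0.841 × 409.5 → ξ₁ = 344.4 mol/min.
H balance: n_H = 0 + 1ξ₁ − 2ξ₂ = 158 → ξ₂ = (1·344.4 − 158)/2 = 93.19 mol/min.
Outlet amounts (n = n₀ + Σ ν·ξ):
  E: 409.5 − 1(344.4) = 65.11
  H: 0 + 1(344.4) − 2(93.19) = 158
  G: 0 + 1(93.19) = 93.19
Total out = 65.11 + 158 + 93.19 = 316.3 mol/min.

316 mol/min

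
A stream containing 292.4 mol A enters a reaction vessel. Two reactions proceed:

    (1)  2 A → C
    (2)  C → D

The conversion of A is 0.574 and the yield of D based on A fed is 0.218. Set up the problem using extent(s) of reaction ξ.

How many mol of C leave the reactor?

20.2 mol

Conversion of A: A consumed = 2ξ₁ = 0.574 × 292.4 → ξ₁ = 83.92 mol.
Yield of D: 1ξ₂ / 292.4 = 0.218 → ξ₂ = 63.74 mol.
Outlet amounts (n = n₀ + Σ ν·ξ):
  A: 292.4 − 2(83.92) = 124.6
  C: 0 + 1(83.92) − 1(63.74) = 20.18
  D: 0 + 1(63.74) = 63.74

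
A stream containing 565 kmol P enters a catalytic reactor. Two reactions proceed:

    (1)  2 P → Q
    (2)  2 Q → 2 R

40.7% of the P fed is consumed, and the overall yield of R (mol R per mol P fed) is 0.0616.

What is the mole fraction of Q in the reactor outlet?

0.178

Conversion of P: P consumed = 2ξ₁ = 0.407 × 565 → ξ₁ = 115 kmol.
Yield of R: 2ξ₂ / 565 = 0.0616 → ξ₂ = 17.4 kmol.
Outlet amounts (n = n₀ + Σ ν·ξ):
  P: 565 − 2(115) = 335
  Q: 0 + 1(115) − 2(17.4) = 80.17
  R: 0 + 2(17.4) = 34.8
Total out = 450 kmol; y_Q = 80.17 / 450 = 0.1782.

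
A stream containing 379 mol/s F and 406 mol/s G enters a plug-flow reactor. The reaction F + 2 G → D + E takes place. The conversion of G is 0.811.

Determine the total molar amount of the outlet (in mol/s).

G reacted = 0.811 × 406 = 329.3 mol/s; ν_G = −2, so ξ = 329.3/2 = 164.6 mol/s.
Outlet amounts (n = n₀ + ν ξ):
  F: 379 − 1(164.6) = 214.4
  G: 406 − 2(164.6) = 76.73
  D: 0 + 1(164.6) = 164.6
  E: 0 + 1(164.6) = 164.6
Total out = 214.4 + 76.73 + 164.6 + 164.6 = 620.4 mol/s.

620 mol/s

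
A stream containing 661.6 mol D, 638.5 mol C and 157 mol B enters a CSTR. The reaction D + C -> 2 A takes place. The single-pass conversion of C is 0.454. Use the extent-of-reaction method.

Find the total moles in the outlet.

C reacted = 0.454 × 638.5 = 289.9 mol; ν_C = −1, so ξ = 289.9/1 = 289.9 mol.
Outlet amounts (n = n₀ + ν ξ):
  D: 661.6 − 1(289.9) = 371.7
  C: 638.5 − 1(289.9) = 348.6
  A: 0 + 2(289.9) = 579.8
  B: 157 (inert)
Total out = 371.7 + 348.6 + 579.8 + 157 = 1457 mol.

1460 mol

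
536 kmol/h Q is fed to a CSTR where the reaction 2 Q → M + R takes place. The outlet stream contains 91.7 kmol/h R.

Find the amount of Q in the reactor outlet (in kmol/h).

For R: n = n₀ + 1ξ → 91.7 = 0 + 1ξ, giving ξ = 91.7 kmol/h.
Outlet amounts (n = n₀ + ν ξ):
  Q: 536 − 2(91.7) = 352.6
  M: 0 + 1(91.7) = 91.7
  R: 0 + 1(91.7) = 91.7

353 kmol/h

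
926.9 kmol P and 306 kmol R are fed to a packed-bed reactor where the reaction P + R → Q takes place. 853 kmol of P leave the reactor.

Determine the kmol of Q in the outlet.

For P: n = n₀ − 1ξ → 853 = 926.9 − 1ξ, giving ξ = 73.9 kmol.
Outlet amounts (n = n₀ + ν ξ):
  P: 926.9 − 1(73.9) = 853
  R: 306 − 1(73.9) = 232.1
  Q: 0 + 1(73.9) = 73.9

73.9 kmol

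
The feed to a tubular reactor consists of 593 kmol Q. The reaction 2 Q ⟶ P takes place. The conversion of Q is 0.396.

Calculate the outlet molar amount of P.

117 kmol

Q reacted = 0.396 × 593 = 234.8 kmol; ν_Q = −2, so ξ = 234.8/2 = 117.4 kmol.
Outlet amounts (n = n₀ + ν ξ):
  Q: 593 − 2(117.4) = 358.2
  P: 0 + 1(117.4) = 117.4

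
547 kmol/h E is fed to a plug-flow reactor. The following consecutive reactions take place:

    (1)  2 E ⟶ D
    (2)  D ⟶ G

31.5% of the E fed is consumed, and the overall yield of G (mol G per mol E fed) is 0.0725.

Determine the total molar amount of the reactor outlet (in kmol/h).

Conversion of E: E consumed = 2ξ₁ = 0.315 × 547 → ξ₁ = 86.15 kmol/h.
Yield of G: 1ξ₂ / 547 = 0.0725 → ξ₂ = 39.66 kmol/h.
Outlet amounts (n = n₀ + Σ ν·ξ):
  E: 547 − 2(86.15) = 374.7
  D: 0 + 1(86.15) − 1(39.66) = 46.5
  G: 0 + 1(39.66) = 39.66
Total out = 374.7 + 46.5 + 39.66 = 460.8 kmol/h.

461 kmol/h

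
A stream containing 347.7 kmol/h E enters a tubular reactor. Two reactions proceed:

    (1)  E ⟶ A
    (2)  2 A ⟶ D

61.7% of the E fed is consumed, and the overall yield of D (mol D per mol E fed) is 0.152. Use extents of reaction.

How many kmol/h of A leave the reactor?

Conversion of E: E consumed = 1ξ₁ = 0.617 × 347.7 → ξ₁ = 214.5 kmol/h.
Yield of D: 1ξ₂ / 347.7 = 0.152 → ξ₂ = 52.85 kmol/h.
Outlet amounts (n = n₀ + Σ ν·ξ):
  E: 347.7 − 1(214.5) = 133.2
  A: 0 + 1(214.5) − 2(52.85) = 108.8
  D: 0 + 1(52.85) = 52.85

109 kmol/h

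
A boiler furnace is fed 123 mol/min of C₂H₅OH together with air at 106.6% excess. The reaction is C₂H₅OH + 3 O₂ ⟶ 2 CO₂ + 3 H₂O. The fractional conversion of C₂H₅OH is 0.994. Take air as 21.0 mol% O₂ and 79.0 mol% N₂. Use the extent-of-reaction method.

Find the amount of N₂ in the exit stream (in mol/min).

Stoichiometric O₂ = 3 × 123 = 369 mol/min; O₂ fed = 369 × 2.066 = 762.4 mol/min.
N₂ fed = 762.4 × 79/21 = 2868 mol/min.
Fuel reacted = 0.994 × 123 → ξ = 122.3 mol/min.
Outlet (n = n₀ + ν ξ):
  C₂H₅OH: 123 − 1(122.3) = 0.738
  O₂: 762.4 − 3(122.3) = 395.6
  N₂: 2868 (inert)
  CO₂: 0 + 2(122.3) = 244.5
  H₂O: 0 + 3(122.3) = 366.8

2870 mol/min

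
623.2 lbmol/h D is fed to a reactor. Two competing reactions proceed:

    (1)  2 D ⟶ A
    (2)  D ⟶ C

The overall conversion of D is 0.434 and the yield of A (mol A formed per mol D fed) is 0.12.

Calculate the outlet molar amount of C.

121 lbmol/h

Yield of A: 1ξ₁ / 623.2 = 0.12 → ξ₁ = 74.78 lbmol/h.
Conversion of D: 2ξ₁ + 1ξ₂ = 0.434 × 623.2 = 270.5 → ξ₂ = 120.9 lbmol/h.
Outlet amounts (n = n₀ + Σ ν·ξ):
  D: 623.2 − 2(74.78) − 1(120.9) = 352.7
  A: 0 + 1(74.78) = 74.78
  C: 0 + 1(120.9) = 120.9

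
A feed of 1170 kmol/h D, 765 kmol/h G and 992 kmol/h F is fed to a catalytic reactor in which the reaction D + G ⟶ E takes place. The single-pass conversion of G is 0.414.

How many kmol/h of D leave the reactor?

853 kmol/h

G reacted = 0.414 × 765 = 316.7 kmol/h; ν_G = −1, so ξ = 316.7/1 = 316.7 kmol/h.
Outlet amounts (n = n₀ + ν ξ):
  D: 1170 − 1(316.7) = 853.3
  G: 765 − 1(316.7) = 448.3
  E: 0 + 1(316.7) = 316.7
  F: 992 (inert)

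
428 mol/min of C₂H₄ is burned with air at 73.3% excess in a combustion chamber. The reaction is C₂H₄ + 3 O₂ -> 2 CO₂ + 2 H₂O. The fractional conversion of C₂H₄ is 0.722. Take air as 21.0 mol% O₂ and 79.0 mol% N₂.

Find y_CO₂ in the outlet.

Stoichiometric O₂ = 3 × 428 = 1284 mol/min; O₂ fed = 1284 × 1.733 = 2225 mol/min.
N₂ fed = 2225 × 79/21 = 8371 mol/min.
Fuel reacted = 0.722 × 428 → ξ = 309 mol/min.
Outlet (n = n₀ + ν ξ):
  C₂H₄: 428 − 1(309) = 119
  O₂: 2225 − 3(309) = 1298
  N₂: 8371 (inert)
  CO₂: 0 + 2(309) = 618
  H₂O: 0 + 2(309) = 618
Total out = 11020 mol/min; y_CO₂ = 618 / 11020 = 0.05606.

0.0561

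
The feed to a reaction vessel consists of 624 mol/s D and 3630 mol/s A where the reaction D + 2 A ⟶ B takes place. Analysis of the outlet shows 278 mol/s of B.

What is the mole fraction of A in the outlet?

For B: n = n₀ + 1ξ → 278 = 0 + 1ξ, giving ξ = 278 mol/s.
Outlet amounts (n = n₀ + ν ξ):
  D: 624 − 1(278) = 346
  A: 3630 − 2(278) = 3074
  B: 0 + 1(278) = 278
Total out = 3698 mol/s; y_A = 3074 / 3698 = 0.8313.

0.831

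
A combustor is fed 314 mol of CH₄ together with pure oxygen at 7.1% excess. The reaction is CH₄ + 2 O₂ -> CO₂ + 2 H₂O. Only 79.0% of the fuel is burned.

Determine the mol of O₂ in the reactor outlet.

176 mol

Stoichiometric O₂ = 2 × 314 = 628 mol; O₂ fed = 628 × 1.071 = 672.6 mol.
Fuel reacted = 0.79 × 314 → ξ = 248.1 mol.
Outlet (n = n₀ + ν ξ):
  CH₄: 314 − 1(248.1) = 65.94
  O₂: 672.6 − 2(248.1) = 176.5
  CO₂: 0 + 1(248.1) = 248.1
  H₂O: 0 + 2(248.1) = 496.1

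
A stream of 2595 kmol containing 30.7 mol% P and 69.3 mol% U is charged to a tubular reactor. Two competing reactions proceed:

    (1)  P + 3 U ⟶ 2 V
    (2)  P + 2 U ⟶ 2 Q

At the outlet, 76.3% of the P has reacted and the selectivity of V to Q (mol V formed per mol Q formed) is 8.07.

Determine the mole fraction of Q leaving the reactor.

0.0927

Conversion of P: P consumed = 0.763 × 796.7 = 607.9 kmol = 1ξ₁ + 1ξ₂.
Selectivity: 2ξ₁ / (2ξ₂) = 8.07 → ξ₁ = 8.07 ξ₂.
Substitute: (1·8.07 + 1) ξ₂ = 607.9 → ξ₂ = 67.02 kmol, ξ₁ = 540.8 kmol.
Outlet amounts (n = n₀ + Σ ν·ξ):
  P: 796.7 − 1(540.8) − 1(67.02) = 188.8
  U: 1798 − 3(540.8) − 2(67.02) = 41.79
  V: 0 + 2(540.8) = 1082
  Q: 0 + 2(67.02) = 134
Total out = 1446 kmol; y_Q = 134 / 1446 = 0.09267.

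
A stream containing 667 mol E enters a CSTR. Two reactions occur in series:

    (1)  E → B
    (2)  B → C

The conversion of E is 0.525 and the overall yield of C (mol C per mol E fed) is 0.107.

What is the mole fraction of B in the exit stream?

0.418

Conversion of E: E consumed = 1ξ₁ = 0.525 × 667 → ξ₁ = 350.2 mol.
Yield of C: 1ξ₂ / 667 = 0.107 → ξ₂ = 71.37 mol.
Outlet amounts (n = n₀ + Σ ν·ξ):
  E: 667 − 1(350.2) = 316.8
  B: 0 + 1(350.2) − 1(71.37) = 278.8
  C: 0 + 1(71.37) = 71.37
Total out = 667 mol; y_B = 278.8 / 667 = 0.418.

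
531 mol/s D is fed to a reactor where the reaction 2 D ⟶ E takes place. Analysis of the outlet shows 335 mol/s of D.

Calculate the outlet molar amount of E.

98 mol/s

For D: n = n₀ − 2ξ → 335 = 531 − 2ξ, giving ξ = 98 mol/s.
Outlet amounts (n = n₀ + ν ξ):
  D: 531 − 2(98) = 335
  E: 0 + 1(98) = 98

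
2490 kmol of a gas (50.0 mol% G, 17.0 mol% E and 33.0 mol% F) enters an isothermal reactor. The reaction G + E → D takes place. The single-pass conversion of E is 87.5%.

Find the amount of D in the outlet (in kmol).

E reacted = 0.875 × 423.3 = 370.4 kmol; ν_E = −1, so ξ = 370.4/1 = 370.4 kmol.
Outlet amounts (n = n₀ + ν ξ):
  G: 1245 − 1(370.4) = 874.6
  E: 423.3 − 1(370.4) = 52.91
  D: 0 + 1(370.4) = 370.4
  F: 821.7 (inert)

370 kmol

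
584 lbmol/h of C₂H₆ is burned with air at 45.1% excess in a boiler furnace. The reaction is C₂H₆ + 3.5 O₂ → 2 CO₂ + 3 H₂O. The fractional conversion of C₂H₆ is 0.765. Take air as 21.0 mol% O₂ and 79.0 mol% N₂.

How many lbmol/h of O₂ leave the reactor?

Stoichiometric O₂ = 3.5 × 584 = 2044 lbmol/h; O₂ fed = 2044 × 1.451 = 2966 lbmol/h.
N₂ fed = 2966 × 79/21 = 11160 lbmol/h.
Fuel reacted = 0.765 × 584 → ξ = 446.8 lbmol/h.
Outlet (n = n₀ + ν ξ):
  C₂H₆: 584 − 1(446.8) = 137.2
  O₂: 2966 − 3.5(446.8) = 1402
  N₂: 11160 (inert)
  CO₂: 0 + 2(446.8) = 893.5
  H₂O: 0 + 3(446.8) = 1340

1400 lbmol/h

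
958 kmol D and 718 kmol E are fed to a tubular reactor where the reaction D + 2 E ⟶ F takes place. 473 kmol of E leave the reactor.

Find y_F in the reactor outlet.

For E: n = n₀ − 2ξ → 473 = 718 − 2ξ, giving ξ = 122.5 kmol.
Outlet amounts (n = n₀ + ν ξ):
  D: 958 − 1(122.5) = 835.5
  E: 718 − 2(122.5) = 473
  F: 0 + 1(122.5) = 122.5
Total out = 1431 kmol; y_F = 122.5 / 1431 = 0.0856.

0.0856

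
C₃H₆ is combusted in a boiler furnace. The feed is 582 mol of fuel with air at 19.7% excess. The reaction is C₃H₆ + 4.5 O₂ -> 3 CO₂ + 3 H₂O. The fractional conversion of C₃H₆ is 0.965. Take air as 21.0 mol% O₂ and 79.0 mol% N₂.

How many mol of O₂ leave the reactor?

608 mol

Stoichiometric O₂ = 4.5 × 582 = 2619 mol; O₂ fed = 2619 × 1.197 = 3135 mol.
N₂ fed = 3135 × 79/21 = 11790 mol.
Fuel reacted = 0.965 × 582 → ξ = 561.6 mol.
Outlet (n = n₀ + ν ξ):
  C₃H₆: 582 − 1(561.6) = 20.37
  O₂: 3135 − 4.5(561.6) = 607.6
  N₂: 11790 (inert)
  CO₂: 0 + 3(561.6) = 1685
  H₂O: 0 + 3(561.6) = 1685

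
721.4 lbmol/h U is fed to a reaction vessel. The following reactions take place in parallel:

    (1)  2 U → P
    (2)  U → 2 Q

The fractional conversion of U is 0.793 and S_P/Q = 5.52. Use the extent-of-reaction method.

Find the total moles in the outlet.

473 lbmol/h

Conversion of U: U consumed = 0.793 × 721.4 = 572.1 lbmol/h = 2ξ₁ + 1ξ₂.
Selectivity: 1ξ₁ / (2ξ₂) = 5.52 → ξ₁ = 11.04 ξ₂.
Substitute: (2·11.04 + 1) ξ₂ = 572.1 → ξ₂ = 24.79 lbmol/h, ξ₁ = 273.6 lbmol/h.
Outlet amounts (n = n₀ + Σ ν·ξ):
  U: 721.4 − 2(273.6) − 1(24.79) = 149.3
  P: 0 + 1(273.6) = 273.6
  Q: 0 + 2(24.79) = 49.57
Total out = 149.3 + 273.6 + 49.57 = 472.5 lbmol/h.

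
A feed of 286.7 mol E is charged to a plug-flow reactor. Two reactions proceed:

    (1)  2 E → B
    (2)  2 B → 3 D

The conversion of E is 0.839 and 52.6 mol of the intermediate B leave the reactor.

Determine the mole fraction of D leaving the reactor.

0.507

Conversion of E: E consumed = 2ξ₁ = 0.839 × 286.7 → ξ₁ = 120.3 mol.
B balance: n_B = 0 + 1ξ₁ − 2ξ₂ = 52.6 → ξ₂ = (1·120.3 − 52.6)/2 = 33.84 mol.
Outlet amounts (n = n₀ + Σ ν·ξ):
  E: 286.7 − 2(120.3) = 46.16
  B: 0 + 1(120.3) − 2(33.84) = 52.6
  D: 0 + 3(33.84) = 101.5
Total out = 200.3 mol; y_D = 101.5 / 200.3 = 0.5069.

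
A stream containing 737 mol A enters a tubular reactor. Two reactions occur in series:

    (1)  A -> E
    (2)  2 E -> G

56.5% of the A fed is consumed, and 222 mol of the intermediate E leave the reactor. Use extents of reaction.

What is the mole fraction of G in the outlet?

0.152

Conversion of A: A consumed = 1ξ₁ = 0.565 × 737 → ξ₁ = 416.4 mol.
E balance: n_E = 0 + 1ξ₁ − 2ξ₂ = 222 → ξ₂ = (1·416.4 − 222)/2 = 97.2 mol.
Outlet amounts (n = n₀ + Σ ν·ξ):
  A: 737 − 1(416.4) = 320.6
  E: 0 + 1(416.4) − 2(97.2) = 222
  G: 0 + 1(97.2) = 97.2
Total out = 639.8 mol; y_G = 97.2 / 639.8 = 0.1519.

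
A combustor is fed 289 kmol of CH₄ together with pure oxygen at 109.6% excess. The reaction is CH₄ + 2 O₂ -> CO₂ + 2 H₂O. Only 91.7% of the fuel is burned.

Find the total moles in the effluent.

Stoichiometric O₂ = 2 × 289 = 578 kmol; O₂ fed = 578 × 2.096 = 1211 kmol.
Fuel reacted = 0.917 × 289 → ξ = 265 kmol.
Outlet (n = n₀ + ν ξ):
  CH₄: 289 − 1(265) = 23.99
  O₂: 1211 − 2(265) = 681.5
  CO₂: 0 + 1(265) = 265
  H₂O: 0 + 2(265) = 530
Total out = 23.99 + 681.5 + 265 + 530 = 1500 kmol.

1500 kmol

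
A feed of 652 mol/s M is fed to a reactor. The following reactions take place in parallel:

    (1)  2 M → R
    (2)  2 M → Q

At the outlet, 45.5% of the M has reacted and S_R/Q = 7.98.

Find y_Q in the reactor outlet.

0.0328

Conversion of M: M consumed = 0.455 × 652 = 296.7 mol/s = 2ξ₁ + 2ξ₂.
Selectivity: 1ξ₁ / (1ξ₂) = 7.98 → ξ₁ = 7.98 ξ₂.
Substitute: (2·7.98 + 2) ξ₂ = 296.7 → ξ₂ = 16.52 mol/s, ξ₁ = 131.8 mol/s.
Outlet amounts (n = n₀ + Σ ν·ξ):
  M: 652 − 2(131.8) − 2(16.52) = 355.3
  R: 0 + 1(131.8) = 131.8
  Q: 0 + 1(16.52) = 16.52
Total out = 503.7 mol/s; y_Q = 16.52 / 503.7 = 0.03279.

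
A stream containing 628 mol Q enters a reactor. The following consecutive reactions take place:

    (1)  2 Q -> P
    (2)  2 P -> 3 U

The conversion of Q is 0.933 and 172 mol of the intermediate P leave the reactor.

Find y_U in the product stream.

0.459

Conversion of Q: Q consumed = 2ξ₁ = 0.933 × 628 → ξ₁ = 293 mol.
P balance: n_P = 0 + 1ξ₁ − 2ξ₂ = 172 → ξ₂ = (1·293 − 172)/2 = 60.48 mol.
Outlet amounts (n = n₀ + Σ ν·ξ):
  Q: 628 − 2(293) = 42.08
  P: 0 + 1(293) − 2(60.48) = 172
  U: 0 + 3(60.48) = 181.4
Total out = 395.5 mol; y_U = 181.4 / 395.5 = 0.4587.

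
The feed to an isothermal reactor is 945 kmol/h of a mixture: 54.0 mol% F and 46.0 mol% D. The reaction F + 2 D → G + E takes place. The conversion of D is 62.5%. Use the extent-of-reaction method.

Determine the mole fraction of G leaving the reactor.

0.168

D reacted = 0.625 × 434.7 = 271.7 kmol/h; ν_D = −2, so ξ = 271.7/2 = 135.8 kmol/h.
Outlet amounts (n = n₀ + ν ξ):
  F: 510.3 − 1(135.8) = 374.5
  D: 434.7 − 2(135.8) = 163
  G: 0 + 1(135.8) = 135.8
  E: 0 + 1(135.8) = 135.8
Total out = 809.2 kmol/h; y_G = 135.8 / 809.2 = 0.1679.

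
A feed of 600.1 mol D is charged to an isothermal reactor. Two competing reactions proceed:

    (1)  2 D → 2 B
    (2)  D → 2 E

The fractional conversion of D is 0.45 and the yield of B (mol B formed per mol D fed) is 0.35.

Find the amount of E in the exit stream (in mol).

Yield of B: 2ξ₁ / 600.1 = 0.35 → ξ₁ = 105 mol.
Conversion of D: 2ξ₁ + 1ξ₂ = 0.45 × 600.1 = 270 → ξ₂ = 60.01 mol.
Outlet amounts (n = n₀ + Σ ν·ξ):
  D: 600.1 − 2(105) − 1(60.01) = 330.1
  B: 0 + 2(105) = 210
  E: 0 + 2(60.01) = 120

120 mol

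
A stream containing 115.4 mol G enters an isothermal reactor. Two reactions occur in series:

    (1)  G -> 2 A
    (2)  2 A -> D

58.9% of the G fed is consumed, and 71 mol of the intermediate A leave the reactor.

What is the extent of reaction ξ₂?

Conversion of G: G consumed = 1ξ₁ = 0.589 × 115.4 → ξ₁ = 67.97 mol.
A balance: n_A = 0 + 2ξ₁ − 2ξ₂ = 71 → ξ₂ = (2·67.97 − 71)/2 = 32.47 mol.
Outlet amounts (n = n₀ + Σ ν·ξ):
  G: 115.4 − 1(67.97) = 47.43
  A: 0 + 2(67.97) − 2(32.47) = 71
  D: 0 + 1(32.47) = 32.47

ξ₂ = 32.5 mol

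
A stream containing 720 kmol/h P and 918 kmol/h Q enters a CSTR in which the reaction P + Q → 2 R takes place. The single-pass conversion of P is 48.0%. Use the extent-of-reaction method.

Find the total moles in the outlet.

P reacted = 0.48 × 720 = 345.6 kmol/h; ν_P = −1, so ξ = 345.6/1 = 345.6 kmol/h.
Outlet amounts (n = n₀ + ν ξ):
  P: 720 − 1(345.6) = 374.4
  Q: 918 − 1(345.6) = 572.4
  R: 0 + 2(345.6) = 691.2
Total out = 374.4 + 572.4 + 691.2 = 1638 kmol/h.

1640 kmol/h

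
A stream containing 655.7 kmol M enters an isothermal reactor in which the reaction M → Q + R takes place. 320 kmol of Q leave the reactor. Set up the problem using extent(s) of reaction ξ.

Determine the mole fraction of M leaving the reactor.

0.344

For Q: n = n₀ + 1ξ → 320 = 0 + 1ξ, giving ξ = 320 kmol.
Outlet amounts (n = n₀ + ν ξ):
  M: 655.7 − 1(320) = 335.7
  Q: 0 + 1(320) = 320
  R: 0 + 1(320) = 320
Total out = 975.7 kmol; y_M = 335.7 / 975.7 = 0.3441.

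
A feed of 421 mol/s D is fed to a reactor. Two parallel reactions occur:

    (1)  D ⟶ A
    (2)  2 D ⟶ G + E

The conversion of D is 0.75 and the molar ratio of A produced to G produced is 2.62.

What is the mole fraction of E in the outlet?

Conversion of D: D consumed = 0.75 × 421 = 315.8 mol/s = 1ξ₁ + 2ξ₂.
Selectivity: 1ξ₁ / (1ξ₂) = 2.62 → ξ₁ = 2.62 ξ₂.
Substitute: (1·2.62 + 2) ξ₂ = 315.8 → ξ₂ = 68.34 mol/s, ξ₁ = 179.1 mol/s.
Outlet amounts (n = n₀ + Σ ν·ξ):
  D: 421 − 1(179.1) − 2(68.34) = 105.2
  A: 0 + 1(179.1) = 179.1
  G: 0 + 1(68.34) = 68.34
  E: 0 + 1(68.34) = 68.34
Total out = 421 mol/s; y_E = 68.34 / 421 = 0.1623.

0.162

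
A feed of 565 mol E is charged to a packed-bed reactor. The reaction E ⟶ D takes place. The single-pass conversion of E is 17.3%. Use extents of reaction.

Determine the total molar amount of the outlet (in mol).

E reacted = 0.173 × 565 = 97.74 mol; ν_E = −1, so ξ = 97.74/1 = 97.74 mol.
Outlet amounts (n = n₀ + ν ξ):
  E: 565 − 1(97.74) = 467.3
  D: 0 + 1(97.74) = 97.74
Total out = 467.3 + 97.74 = 565 mol.

565 mol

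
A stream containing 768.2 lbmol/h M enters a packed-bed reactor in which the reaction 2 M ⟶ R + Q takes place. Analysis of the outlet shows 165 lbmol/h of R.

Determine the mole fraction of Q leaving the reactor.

For R: n = n₀ + 1ξ → 165 = 0 + 1ξ, giving ξ = 165 lbmol/h.
Outlet amounts (n = n₀ + ν ξ):
  M: 768.2 − 2(165) = 438.2
  R: 0 + 1(165) = 165
  Q: 0 + 1(165) = 165
Total out = 768.2 lbmol/h; y_Q = 165 / 768.2 = 0.2148.

0.215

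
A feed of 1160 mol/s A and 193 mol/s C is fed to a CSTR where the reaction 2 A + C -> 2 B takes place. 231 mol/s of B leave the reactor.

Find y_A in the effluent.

0.751

For B: n = n₀ + 2ξ → 231 = 0 + 2ξ, giving ξ = 115.5 mol/s.
Outlet amounts (n = n₀ + ν ξ):
  A: 1160 − 2(115.5) = 929
  C: 193 − 1(115.5) = 77.5
  B: 0 + 2(115.5) = 231
Total out = 1238 mol/s; y_A = 929 / 1238 = 0.7507.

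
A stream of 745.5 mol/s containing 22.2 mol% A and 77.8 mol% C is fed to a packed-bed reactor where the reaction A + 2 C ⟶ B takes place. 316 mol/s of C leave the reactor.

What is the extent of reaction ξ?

ξ = 132 mol/s

For C: n = n₀ − 2ξ → 316 = 580 − 2ξ, giving ξ = 132 mol/s.
Outlet amounts (n = n₀ + ν ξ):
  A: 165.5 − 1(132) = 33.5
  C: 580 − 2(132) = 316
  B: 0 + 1(132) = 132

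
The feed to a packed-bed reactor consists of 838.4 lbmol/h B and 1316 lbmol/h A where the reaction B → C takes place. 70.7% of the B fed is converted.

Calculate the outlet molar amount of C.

B reacted = 0.707 × 838.4 = 592.7 lbmol/h; ν_B = −1, so ξ = 592.7/1 = 592.7 lbmol/h.
Outlet amounts (n = n₀ + ν ξ):
  B: 838.4 − 1(592.7) = 245.7
  C: 0 + 1(592.7) = 592.7
  A: 1316 (inert)

593 lbmol/h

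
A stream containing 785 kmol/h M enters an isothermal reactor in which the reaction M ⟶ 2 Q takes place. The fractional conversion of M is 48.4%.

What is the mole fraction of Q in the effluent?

0.652

M reacted = 0.484 × 785 = 379.9 kmol/h; ν_M = −1, so ξ = 379.9/1 = 379.9 kmol/h.
Outlet amounts (n = n₀ + ν ξ):
  M: 785 − 1(379.9) = 405.1
  Q: 0 + 2(379.9) = 759.9
Total out = 1165 kmol/h; y_Q = 759.9 / 1165 = 0.6523.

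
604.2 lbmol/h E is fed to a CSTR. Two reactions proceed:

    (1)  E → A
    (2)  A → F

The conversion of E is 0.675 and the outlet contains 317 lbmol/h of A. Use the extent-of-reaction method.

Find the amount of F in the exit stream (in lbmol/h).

Conversion of E: E consumed = 1ξ₁ = 0.675 × 604.2 → ξ₁ = 407.8 lbmol/h.
A balance: n_A = 0 + 1ξ₁ − 1ξ₂ = 317 → ξ₂ = (1·407.8 − 317)/1 = 90.84 lbmol/h.
Outlet amounts (n = n₀ + Σ ν·ξ):
  E: 604.2 − 1(407.8) = 196.4
  A: 0 + 1(407.8) − 1(90.84) = 317
  F: 0 + 1(90.84) = 90.84

90.8 lbmol/h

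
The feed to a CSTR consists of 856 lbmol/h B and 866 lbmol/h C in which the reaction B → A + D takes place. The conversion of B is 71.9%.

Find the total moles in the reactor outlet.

B reacted = 0.719 × 856 = 615.5 lbmol/h; ν_B = −1, so ξ = 615.5/1 = 615.5 lbmol/h.
Outlet amounts (n = n₀ + ν ξ):
  B: 856 − 1(615.5) = 240.5
  A: 0 + 1(615.5) = 615.5
  D: 0 + 1(615.5) = 615.5
  C: 866 (inert)
Total out = 240.5 + 615.5 + 615.5 + 866 = 2337 lbmol/h.

2340 lbmol/h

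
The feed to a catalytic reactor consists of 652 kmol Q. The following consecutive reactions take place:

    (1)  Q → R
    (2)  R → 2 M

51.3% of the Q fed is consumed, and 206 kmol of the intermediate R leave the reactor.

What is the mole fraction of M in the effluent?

Conversion of Q: Q consumed = 1ξ₁ = 0.513 × 652 → ξ₁ = 334.5 kmol.
R balance: n_R = 0 + 1ξ₁ − 1ξ₂ = 206 → ξ₂ = (1·334.5 − 206)/1 = 128.5 kmol.
Outlet amounts (n = n₀ + Σ ν·ξ):
  Q: 652 − 1(334.5) = 317.5
  R: 0 + 1(334.5) − 1(128.5) = 206
  M: 0 + 2(128.5) = 257
Total out = 780.5 kmol; y_M = 257 / 780.5 = 0.3292.

0.329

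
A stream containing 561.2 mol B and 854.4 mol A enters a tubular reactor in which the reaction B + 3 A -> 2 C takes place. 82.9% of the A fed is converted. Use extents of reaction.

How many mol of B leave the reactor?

325 mol

A reacted = 0.829 × 854.4 = 708.3 mol; ν_A = −3, so ξ = 708.3/3 = 236.1 mol.
Outlet amounts (n = n₀ + ν ξ):
  B: 561.2 − 1(236.1) = 325.1
  A: 854.4 − 3(236.1) = 146.1
  C: 0 + 2(236.1) = 472.2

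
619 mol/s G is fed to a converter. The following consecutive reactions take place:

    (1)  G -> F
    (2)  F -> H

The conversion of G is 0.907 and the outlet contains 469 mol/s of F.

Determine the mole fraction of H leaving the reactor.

0.149

Conversion of G: G consumed = 1ξ₁ = 0.907 × 619 → ξ₁ = 561.4 mol/s.
F balance: n_F = 0 + 1ξ₁ − 1ξ₂ = 469 → ξ₂ = (1·561.4 − 469)/1 = 92.43 mol/s.
Outlet amounts (n = n₀ + Σ ν·ξ):
  G: 619 − 1(561.4) = 57.57
  F: 0 + 1(561.4) − 1(92.43) = 469
  H: 0 + 1(92.43) = 92.43
Total out = 619 mol/s; y_H = 92.43 / 619 = 0.1493.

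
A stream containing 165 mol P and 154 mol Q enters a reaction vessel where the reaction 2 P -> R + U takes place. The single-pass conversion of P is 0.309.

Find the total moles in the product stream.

P reacted = 0.309 × 165 = 50.98 mol; ν_P = −2, so ξ = 50.98/2 = 25.49 mol.
Outlet amounts (n = n₀ + ν ξ):
  P: 165 − 2(25.49) = 114
  R: 0 + 1(25.49) = 25.49
  U: 0 + 1(25.49) = 25.49
  Q: 154 (inert)
Total out = 114 + 25.49 + 25.49 + 154 = 319 mol.

319 mol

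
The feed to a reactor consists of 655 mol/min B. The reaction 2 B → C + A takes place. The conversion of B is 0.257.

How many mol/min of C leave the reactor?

B reacted = 0.257 × 655 = 168.3 mol/min; ν_B = −2, so ξ = 168.3/2 = 84.17 mol/min.
Outlet amounts (n = n₀ + ν ξ):
  B: 655 − 2(84.17) = 486.7
  C: 0 + 1(84.17) = 84.17
  A: 0 + 1(84.17) = 84.17

84.2 mol/min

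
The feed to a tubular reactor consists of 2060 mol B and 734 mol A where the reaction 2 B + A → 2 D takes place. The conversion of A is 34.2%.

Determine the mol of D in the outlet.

502 mol

A reacted = 0.342 × 734 = 251 mol; ν_A = −1, so ξ = 251/1 = 251 mol.
Outlet amounts (n = n₀ + ν ξ):
  B: 2060 − 2(251) = 1558
  A: 734 − 1(251) = 483
  D: 0 + 2(251) = 502.1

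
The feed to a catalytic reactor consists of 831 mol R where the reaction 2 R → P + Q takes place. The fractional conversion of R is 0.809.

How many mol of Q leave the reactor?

336 mol

R reacted = 0.809 × 831 = 672.3 mol; ν_R = −2, so ξ = 672.3/2 = 336.1 mol.
Outlet amounts (n = n₀ + ν ξ):
  R: 831 − 2(336.1) = 158.7
  P: 0 + 1(336.1) = 336.1
  Q: 0 + 1(336.1) = 336.1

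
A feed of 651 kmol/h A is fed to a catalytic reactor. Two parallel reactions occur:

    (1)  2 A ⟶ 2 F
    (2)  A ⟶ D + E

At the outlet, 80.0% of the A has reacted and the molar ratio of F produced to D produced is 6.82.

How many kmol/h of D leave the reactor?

Conversion of A: A consumed = 0.8 × 651 = 520.8 kmol/h = 2ξ₁ + 1ξ₂.
Selectivity: 2ξ₁ / (1ξ₂) = 6.82 → ξ₁ = 3.41 ξ₂.
Substitute: (2·3.41 + 1) ξ₂ = 520.8 → ξ₂ = 66.6 kmol/h, ξ₁ = 227.1 kmol/h.
Outlet amounts (n = n₀ + Σ ν·ξ):
  A: 651 − 2(227.1) − 1(66.6) = 130.2
  F: 0 + 2(227.1) = 454.2
  D: 0 + 1(66.6) = 66.6
  E: 0 + 1(66.6) = 66.6

66.6 kmol/h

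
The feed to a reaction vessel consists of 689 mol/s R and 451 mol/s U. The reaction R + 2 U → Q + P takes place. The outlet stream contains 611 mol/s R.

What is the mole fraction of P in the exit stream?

0.0734

For R: n = n₀ − 1ξ → 611 = 689 − 1ξ, giving ξ = 78 mol/s.
Outlet amounts (n = n₀ + ν ξ):
  R: 689 − 1(78) = 611
  U: 451 − 2(78) = 295
  Q: 0 + 1(78) = 78
  P: 0 + 1(78) = 78
Total out = 1062 mol/s; y_P = 78 / 1062 = 0.07345.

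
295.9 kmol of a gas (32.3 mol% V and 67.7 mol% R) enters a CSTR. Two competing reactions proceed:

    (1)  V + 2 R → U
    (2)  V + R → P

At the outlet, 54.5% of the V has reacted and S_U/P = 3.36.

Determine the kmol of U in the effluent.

Conversion of V: V consumed = 0.545 × 95.58 = 52.09 kmol = 1ξ₁ + 1ξ₂.
Selectivity: 1ξ₁ / (1ξ₂) = 3.36 → ξ₁ = 3.36 ξ₂.
Substitute: (1·3.36 + 1) ξ₂ = 52.09 → ξ₂ = 11.95 kmol, ξ₁ = 40.14 kmol.
Outlet amounts (n = n₀ + Σ ν·ξ):
  V: 95.58 − 1(40.14) − 1(11.95) = 43.49
  R: 200.3 − 2(40.14) − 1(11.95) = 108.1
  U: 0 + 1(40.14) = 40.14
  P: 0 + 1(11.95) = 11.95

40.1 kmol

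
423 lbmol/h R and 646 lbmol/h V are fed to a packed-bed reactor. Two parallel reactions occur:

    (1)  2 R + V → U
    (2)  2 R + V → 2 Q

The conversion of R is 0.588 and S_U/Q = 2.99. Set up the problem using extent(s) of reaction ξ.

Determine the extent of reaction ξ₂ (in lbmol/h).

Conversion of R: R consumed = 0.588 × 423 = 248.7 lbmol/h = 2ξ₁ + 2ξ₂.
Selectivity: 1ξ₁ / (2ξ₂) = 2.99 → ξ₁ = 5.98 ξ₂.
Substitute: (2·5.98 + 2) ξ₂ = 248.7 → ξ₂ = 17.82 lbmol/h, ξ₁ = 106.5 lbmol/h.
Outlet amounts (n = n₀ + Σ ν·ξ):
  R: 423 − 2(106.5) − 2(17.82) = 174.3
  V: 646 − 1(106.5) − 1(17.82) = 521.6
  U: 0 + 1(106.5) = 106.5
  Q: 0 + 2(17.82) = 35.63

ξ₂ = 17.8 lbmol/h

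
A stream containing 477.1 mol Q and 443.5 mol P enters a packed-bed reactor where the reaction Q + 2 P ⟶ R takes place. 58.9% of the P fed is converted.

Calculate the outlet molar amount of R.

P reacted = 0.589 × 443.5 = 261.2 mol; ν_P = −2, so ξ = 261.2/2 = 130.6 mol.
Outlet amounts (n = n₀ + ν ξ):
  Q: 477.1 − 1(130.6) = 346.5
  P: 443.5 − 2(130.6) = 182.3
  R: 0 + 1(130.6) = 130.6

131 mol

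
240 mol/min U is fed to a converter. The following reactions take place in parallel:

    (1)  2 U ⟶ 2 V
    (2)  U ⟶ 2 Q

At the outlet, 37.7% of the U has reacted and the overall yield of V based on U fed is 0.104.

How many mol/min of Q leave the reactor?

Yield of V: 2ξ₁ / 240 = 0.104 → ξ₁ = 12.48 mol/min.
Conversion of U: 2ξ₁ + 1ξ₂ = 0.377 × 240 = 90.48 → ξ₂ = 65.52 mol/min.
Outlet amounts (n = n₀ + Σ ν·ξ):
  U: 240 − 2(12.48) − 1(65.52) = 149.5
  V: 0 + 2(12.48) = 24.96
  Q: 0 + 2(65.52) = 131

131 mol/min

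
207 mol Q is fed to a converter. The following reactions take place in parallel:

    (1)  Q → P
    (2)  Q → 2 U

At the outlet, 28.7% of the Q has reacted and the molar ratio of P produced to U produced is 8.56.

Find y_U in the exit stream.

Conversion of Q: Q consumed = 0.287 × 207 = 59.41 mol = 1ξ₁ + 1ξ₂.
Selectivity: 1ξ₁ / (2ξ₂) = 8.56 → ξ₁ = 17.12 ξ₂.
Substitute: (1·17.12 + 1) ξ₂ = 59.41 → ξ₂ = 3.279 mol, ξ₁ = 56.13 mol.
Outlet amounts (n = n₀ + Σ ν·ξ):
  Q: 207 − 1(56.13) − 1(3.279) = 147.6
  P: 0 + 1(56.13) = 56.13
  U: 0 + 2(3.279) = 6.557
Total out = 210.3 mol; y_U = 6.557 / 210.3 = 0.03118.

0.0312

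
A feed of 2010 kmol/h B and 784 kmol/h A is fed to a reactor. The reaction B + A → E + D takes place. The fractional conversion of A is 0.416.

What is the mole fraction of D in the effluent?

A reacted = 0.416 × 784 = 326.1 kmol/h; ν_A = −1, so ξ = 326.1/1 = 326.1 kmol/h.
Outlet amounts (n = n₀ + ν ξ):
  B: 2010 − 1(326.1) = 1684
  A: 784 − 1(326.1) = 457.9
  E: 0 + 1(326.1) = 326.1
  D: 0 + 1(326.1) = 326.1
Total out = 2794 kmol/h; y_D = 326.1 / 2794 = 0.1167.

0.117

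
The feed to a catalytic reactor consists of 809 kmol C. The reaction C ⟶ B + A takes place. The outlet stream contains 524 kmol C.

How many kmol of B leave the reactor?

For C: n = n₀ − 1ξ → 524 = 809 − 1ξ, giving ξ = 285 kmol.
Outlet amounts (n = n₀ + ν ξ):
  C: 809 − 1(285) = 524
  B: 0 + 1(285) = 285
  A: 0 + 1(285) = 285

285 kmol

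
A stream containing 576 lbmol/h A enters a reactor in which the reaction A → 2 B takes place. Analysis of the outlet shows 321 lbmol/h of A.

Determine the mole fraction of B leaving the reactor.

For A: n = n₀ − 1ξ → 321 = 576 − 1ξ, giving ξ = 255 lbmol/h.
Outlet amounts (n = n₀ + ν ξ):
  A: 576 − 1(255) = 321
  B: 0 + 2(255) = 510
Total out = 831 lbmol/h; y_B = 510 / 831 = 0.6137.

0.614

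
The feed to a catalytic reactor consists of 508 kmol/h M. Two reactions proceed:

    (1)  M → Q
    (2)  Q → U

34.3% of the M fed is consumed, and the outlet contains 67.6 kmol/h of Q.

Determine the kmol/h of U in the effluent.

107 kmol/h

Conversion of M: M consumed = 1ξ₁ = 0.343 × 508 → ξ₁ = 174.2 kmol/h.
Q balance: n_Q = 0 + 1ξ₁ − 1ξ₂ = 67.6 → ξ₂ = (1·174.2 − 67.6)/1 = 106.6 kmol/h.
Outlet amounts (n = n₀ + Σ ν·ξ):
  M: 508 − 1(174.2) = 333.8
  Q: 0 + 1(174.2) − 1(106.6) = 67.6
  U: 0 + 1(106.6) = 106.6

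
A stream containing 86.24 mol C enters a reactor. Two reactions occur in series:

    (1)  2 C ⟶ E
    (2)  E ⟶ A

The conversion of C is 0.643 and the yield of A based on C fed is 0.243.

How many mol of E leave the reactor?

Conversion of C: C consumed = 2ξ₁ = 0.643 × 86.24 → ξ₁ = 27.73 mol.
Yield of A: 1ξ₂ / 86.24 = 0.243 → ξ₂ = 20.96 mol.
Outlet amounts (n = n₀ + Σ ν·ξ):
  C: 86.24 − 2(27.73) = 30.79
  E: 0 + 1(27.73) − 1(20.96) = 6.77
  A: 0 + 1(20.96) = 20.96

6.77 mol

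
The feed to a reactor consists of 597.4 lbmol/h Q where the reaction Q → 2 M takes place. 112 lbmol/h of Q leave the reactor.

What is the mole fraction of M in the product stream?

For Q: n = n₀ − 1ξ → 112 = 597.4 − 1ξ, giving ξ = 485.4 lbmol/h.
Outlet amounts (n = n₀ + ν ξ):
  Q: 597.4 − 1(485.4) = 112
  M: 0 + 2(485.4) = 970.8
Total out = 1083 lbmol/h; y_M = 970.8 / 1083 = 0.8966.

0.897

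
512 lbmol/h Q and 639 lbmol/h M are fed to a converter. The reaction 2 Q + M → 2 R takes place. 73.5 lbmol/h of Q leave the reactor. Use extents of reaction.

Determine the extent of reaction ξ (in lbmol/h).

ξ = 219 lbmol/h

For Q: n = n₀ − 2ξ → 73.5 = 512 − 2ξ, giving ξ = 219.2 lbmol/h.
Outlet amounts (n = n₀ + ν ξ):
  Q: 512 − 2(219.2) = 73.5
  M: 639 − 1(219.2) = 419.8
  R: 0 + 2(219.2) = 438.5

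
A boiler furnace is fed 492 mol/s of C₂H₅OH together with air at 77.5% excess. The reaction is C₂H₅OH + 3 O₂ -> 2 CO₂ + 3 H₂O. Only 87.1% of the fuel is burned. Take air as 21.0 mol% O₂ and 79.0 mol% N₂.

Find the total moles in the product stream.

Stoichiometric O₂ = 3 × 492 = 1476 mol/s; O₂ fed = 1476 × 1.775 = 2620 mol/s.
N₂ fed = 2620 × 79/21 = 9856 mol/s.
Fuel reacted = 0.871 × 492 → ξ = 428.5 mol/s.
Outlet (n = n₀ + ν ξ):
  C₂H₅OH: 492 − 1(428.5) = 63.47
  O₂: 2620 − 3(428.5) = 1334
  N₂: 9856 (inert)
  CO₂: 0 + 2(428.5) = 857.1
  H₂O: 0 + 3(428.5) = 1286
Total out = 63.47 + 1334 + 9856 + 857.1 + 1286 = 13400 mol/s.

13400 mol/s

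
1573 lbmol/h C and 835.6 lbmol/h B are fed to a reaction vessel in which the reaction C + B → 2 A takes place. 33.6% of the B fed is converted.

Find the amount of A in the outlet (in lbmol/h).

562 lbmol/h

B reacted = 0.336 × 835.6 = 280.8 lbmol/h; ν_B = −1, so ξ = 280.8/1 = 280.8 lbmol/h.
Outlet amounts (n = n₀ + ν ξ):
  C: 1573 − 1(280.8) = 1292
  B: 835.6 − 1(280.8) = 554.8
  A: 0 + 2(280.8) = 561.5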